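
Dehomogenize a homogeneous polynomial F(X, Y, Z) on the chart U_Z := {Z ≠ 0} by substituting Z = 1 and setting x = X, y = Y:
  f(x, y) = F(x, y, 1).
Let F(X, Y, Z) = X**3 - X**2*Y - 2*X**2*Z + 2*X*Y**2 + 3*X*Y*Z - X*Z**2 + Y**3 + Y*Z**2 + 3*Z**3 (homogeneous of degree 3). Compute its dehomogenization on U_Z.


f(x, y) = x**3 - x**2*y - 2*x**2 + 2*x*y**2 + 3*x*y - x + y**3 + y + 3

On U_Z we set Z = 1. Each monomial c·X^i·Y^j·Z^k in F becomes c·x^i·y^j·1^k = c·x^i·y^j.
Substituting Z = 1: F(X, Y, 1) = x**3 - x**2*y - 2*x**2 + 2*x*y**2 + 3*x*y - x + y**3 + y + 3.
Note: deg(f) ≤ deg(F) = 3; strict inequality happens when F is divisible by Z (lost terms).


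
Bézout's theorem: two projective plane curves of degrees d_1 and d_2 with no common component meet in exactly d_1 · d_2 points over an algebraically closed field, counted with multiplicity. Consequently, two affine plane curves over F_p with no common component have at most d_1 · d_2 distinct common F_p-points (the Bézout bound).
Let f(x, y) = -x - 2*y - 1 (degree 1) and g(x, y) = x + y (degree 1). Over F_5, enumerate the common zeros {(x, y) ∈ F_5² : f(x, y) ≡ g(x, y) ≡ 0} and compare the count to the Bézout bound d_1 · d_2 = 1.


Common zeros: {(1, 4)}; count = 1; Bézout bound = 1.

deg(f) = 1, deg(g) = 1, so Bézout bound = 1.
Scan x ∈ F_5. For each x, list the y ∈ F_5 with f(x, y) ≡ 0 and those with g(x, y) ≡ 0 (mod 5); the common zeros in that column are the intersection.
  x = 0: f ≡ 0 at y ∈ {2}; g ≡ 0 at y ∈ {0}; common: ∅.
  x = 1: f ≡ 0 at y ∈ {4}; g ≡ 0 at y ∈ {4}; common: {4}.
  x = 2: f ≡ 0 at y ∈ {1}; g ≡ 0 at y ∈ {3}; common: ∅.
  x = 3: f ≡ 0 at y ∈ {3}; g ≡ 0 at y ∈ {2}; common: ∅.
  x = 4: f ≡ 0 at y ∈ {0}; g ≡ 0 at y ∈ {1}; common: ∅.
Collecting: common zeros = {(1, 4)}, so the count is 1.
Comparison with the Bézout bound: 1 ≤ 1 = deg(f)·deg(g), as expected for curves with no common component (the bound is attained).


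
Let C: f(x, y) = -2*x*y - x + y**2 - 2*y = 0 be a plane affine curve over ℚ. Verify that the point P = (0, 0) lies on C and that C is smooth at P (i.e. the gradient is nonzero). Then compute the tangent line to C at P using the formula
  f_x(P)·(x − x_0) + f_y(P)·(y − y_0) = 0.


Tangent line at P: -x - 2*y = 0.

Step 1: f(0, 0) = 0, so P lies on C.
Step 2: partial derivatives
  f_x(x, y) = -2*y - 1, f_y(x, y) = -2*x + 2*y - 2.
  f_x(P) = -1, f_y(P) = -2 (gradient nonzero, so P is smooth).
Step 3: tangent line at P: -1·(x − 0) + -2·(y − 0) = 0.
Expanding: -x - 2*y = 0.


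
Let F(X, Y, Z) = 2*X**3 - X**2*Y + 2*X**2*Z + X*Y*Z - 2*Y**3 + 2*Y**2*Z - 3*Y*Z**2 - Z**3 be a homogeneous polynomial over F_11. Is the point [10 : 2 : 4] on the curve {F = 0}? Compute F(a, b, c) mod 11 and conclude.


F(10,2,4) ≡ 6 (mod 11); P is NOT on the curve.

Evaluate F(10, 2, 4) term-by-term (mod 11).
  2*X**3 ↦ 2·1000·1·1 = 2000
  -X**2*Y ↦ -1·100·2·1 = -200
  2*X**2*Z ↦ 2·100·1·4 = 800
  X*Y*Z ↦ 1·10·2·4 = 80
  -2*Y**3 ↦ -2·1·8·1 = -16
  2*Y**2*Z ↦ 2·1·4·4 = 32
  -3*Y*Z**2 ↦ -3·1·2·16 = -96
  -Z**3 ↦ -1·1·1·64 = -64
Sum: F(10, 2, 4) = (2000) + (-200) + (800) + (80) + (-16) + (32) + (-96) + (-64) = 2536.
Reducing mod 11: 2536 ≡ 6 (mod 11).
Since F(a, b, c) ≡ 6 ≠ 0 (mod 11), P does NOT lie on the curve.


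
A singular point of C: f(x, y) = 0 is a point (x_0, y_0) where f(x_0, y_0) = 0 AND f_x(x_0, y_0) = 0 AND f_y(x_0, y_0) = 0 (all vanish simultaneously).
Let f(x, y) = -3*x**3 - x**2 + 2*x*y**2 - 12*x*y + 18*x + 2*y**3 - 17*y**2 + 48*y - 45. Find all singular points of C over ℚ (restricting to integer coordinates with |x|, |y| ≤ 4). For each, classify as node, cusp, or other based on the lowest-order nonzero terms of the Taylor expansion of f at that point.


Singular points: {(0, 3)}; classification: node.

Compute partial derivatives:
  f_x = -9*x**2 - 2*x + 2*y**2 - 12*y + 18.
  f_y = 4*x*y - 12*x + 6*y**2 - 34*y + 48.
Scan x_0 ∈ {−4, ..., 4}. For each x_0, f_y(x_0, y) is a polynomial in y; find its integer roots y ∈ {−4, ..., 4}, then test f_x and f at those candidates.
  x = -4: f_y(-4, y) = 6*y**2 - 50*y + 96; vanishes at y ∈ {3}. (-4, 3): f_x = -136 ≠ 0.
  x = -3: f_y(-3, y) = 6*y**2 - 46*y + 84; vanishes at y ∈ {3}. (-3, 3): f_x = -75 ≠ 0.
  x = -2: f_y(-2, y) = 6*y**2 - 42*y + 72; vanishes at y ∈ {3, 4}. (-2, 3): f_x = -32 ≠ 0; (-2, 4): f_x = -30 ≠ 0.
  x = -1: f_y(-1, y) = 6*y**2 - 38*y + 60; vanishes at y ∈ {3}. (-1, 3): f_x = -7 ≠ 0.
  x = 0: f_y(0, y) = 6*y**2 - 34*y + 48; vanishes at y ∈ {3}. (0, 3): f_x = 0, f = 0 — SINGULAR.
  x = 1: f_y(1, y) = 6*y**2 - 30*y + 36; vanishes at y ∈ {2, 3}. (1, 2): f_x = -9 ≠ 0; (1, 3): f_x = -11 ≠ 0.
  x = 2: f_y(2, y) = 6*y**2 - 26*y + 24; vanishes at y ∈ {3}. (2, 3): f_x = -40 ≠ 0.
  x = 3: f_y(3, y) = 6*y**2 - 22*y + 12; vanishes at y ∈ {3}. (3, 3): f_x = -87 ≠ 0.
  x = 4: f_y(4, y) = 6*y**2 - 18*y; vanishes at y ∈ {0, 3}. (4, 0): f_x = -134 ≠ 0; (4, 3): f_x = -152 ≠ 0.
Only singular point on the grid: (0, 3).
Classify: substitute x = 0 + u, y = 3 + v and expand: f = -3*u**3 - u**2 + 2*u*v**2 + 2*v**3 + v**2.
No constant or linear terms (consistent with a singular point). Quadratic part: -u**2 + v**2. Cubic part: -3*u**3 + 2*u*v**2 + 2*v**3.
The quadratic part v**2 - u**2 = (v − u)(v + u) splits into two distinct linear factors, so there are two distinct tangent lines y − 3 = ±(x − 0) — this is a node (ordinary double point).
Classification: node.


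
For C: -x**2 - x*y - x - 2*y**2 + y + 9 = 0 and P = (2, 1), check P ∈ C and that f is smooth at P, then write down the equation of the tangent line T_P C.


Tangent line at P: -6*x - 5*y + 17 = 0.

Step 1: f(2, 1) = 0, so P lies on C.
Step 2: partial derivatives
  f_x(x, y) = -2*x - y - 1, f_y(x, y) = -x - 4*y + 1.
  f_x(P) = -6, f_y(P) = -5 (gradient nonzero, so P is smooth).
Step 3: tangent line at P: -6·(x − 2) + -5·(y − 1) = 0.
Expanding: -6*x - 5*y + 17 = 0.


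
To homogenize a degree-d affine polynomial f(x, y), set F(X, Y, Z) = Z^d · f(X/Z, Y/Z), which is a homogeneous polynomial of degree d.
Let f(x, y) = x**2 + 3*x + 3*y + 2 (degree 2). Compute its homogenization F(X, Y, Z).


F(X, Y, Z) = X**2 + 3*X*Z + 3*Y*Z + 2*Z**2

deg(f) = 2.
Substitute x = X/Z, y = Y/Z into f, then multiply by Z^2.
  monomial 1·x^2·y^0 ↦ 1·X^2·Y^0·Z^0.
  monomial 3·x^1·y^0 ↦ 3·X^1·Y^0·Z^1.
  monomial 3·x^0·y^1 ↦ 3·X^0·Y^1·Z^1.
  monomial 2·x^0·y^0 ↦ 2·X^0·Y^0·Z^2.
Collecting: F(X, Y, Z) = X**2 + 3*X*Z + 3*Y*Z + 2*Z**2.


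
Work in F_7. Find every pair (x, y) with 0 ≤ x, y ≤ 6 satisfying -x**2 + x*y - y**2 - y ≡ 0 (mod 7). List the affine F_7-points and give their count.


Affine F_7-points: {(0, 0), (0, 6), (4, 1), (4, 2), (5, 2), (6, 6)}; count = 6.

For each of the 49 pairs (x, y) ∈ F_7², evaluate f(x, y) mod 7. Record the zeros.
  x = 0: [0↦0, 1↦5, 2↦1, 3↦2, 4↦1, 5↦5, 6↦0]  zeros at y ∈ {0, 6}
  x = 1: [0↦6, 1↦5, 2↦2, 3↦4, 4↦4, 5↦2, 6↦5]  zeros at y ∈ ∅
  x = 2: [0↦3, 1↦3, 2↦1, 3↦4, 4↦5, 5↦4, 6↦1]  zeros at y ∈ ∅
  x = 3: [0↦5, 1↦6, 2↦5, 3↦2, 4↦4, 5↦4, 6↦2]  zeros at y ∈ ∅
  x = 4: [0↦5, 1↦0, 2↦0, 3↦5, 4↦1, 5↦2, 6↦1]  zeros at y ∈ {1, 2}
  x = 5: [0↦3, 1↦6, 2↦0, 3↦6, 4↦3, 5↦5, 6↦5]  zeros at y ∈ {2}
  x = 6: [0↦6, 1↦3, 2↦5, 3↦5, 4↦3, 5↦6, 6↦0]  zeros at y ∈ {6}
Collecting zeros: affine points = {(0, 0), (0, 6), (4, 1), (4, 2), (5, 2), (6, 6)}.
Total count |C(F_7)_aff| = 6.


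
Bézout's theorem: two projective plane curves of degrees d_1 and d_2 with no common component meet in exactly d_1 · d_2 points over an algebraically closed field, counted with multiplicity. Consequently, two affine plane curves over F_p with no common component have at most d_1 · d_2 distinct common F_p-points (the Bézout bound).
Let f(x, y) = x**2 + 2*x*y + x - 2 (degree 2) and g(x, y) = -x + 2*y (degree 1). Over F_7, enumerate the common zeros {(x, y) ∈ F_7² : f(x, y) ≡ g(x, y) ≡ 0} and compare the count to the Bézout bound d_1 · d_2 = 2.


Common zeros: ∅; count = 0; Bézout bound = 2.

deg(f) = 2, deg(g) = 1, so Bézout bound = 2.
Scan x ∈ F_7. For each x, list the y ∈ F_7 with f(x, y) ≡ 0 and those with g(x, y) ≡ 0 (mod 7); the common zeros in that column are the intersection.
  x = 0: f ≡ 0 at y ∈ ∅; g ≡ 0 at y ∈ {0}; common: ∅.
  x = 1: f ≡ 0 at y ∈ {0}; g ≡ 0 at y ∈ {4}; common: ∅.
  x = 2: f ≡ 0 at y ∈ {6}; g ≡ 0 at y ∈ {1}; common: ∅.
  x = 3: f ≡ 0 at y ∈ {3}; g ≡ 0 at y ∈ {5}; common: ∅.
  x = 4: f ≡ 0 at y ∈ {3}; g ≡ 0 at y ∈ {2}; common: ∅.
  x = 5: f ≡ 0 at y ∈ {0}; g ≡ 0 at y ∈ {6}; common: ∅.
  x = 6: f ≡ 0 at y ∈ {6}; g ≡ 0 at y ∈ {3}; common: ∅.
Collecting: common zeros = ∅, so the count is 0.
Comparison with the Bézout bound: 0 ≤ 2 = deg(f)·deg(g), as expected for curves with no common component (the affine F_7-count falls short of the bound because intersections may lie at infinity, over extension fields, or carry multiplicity).


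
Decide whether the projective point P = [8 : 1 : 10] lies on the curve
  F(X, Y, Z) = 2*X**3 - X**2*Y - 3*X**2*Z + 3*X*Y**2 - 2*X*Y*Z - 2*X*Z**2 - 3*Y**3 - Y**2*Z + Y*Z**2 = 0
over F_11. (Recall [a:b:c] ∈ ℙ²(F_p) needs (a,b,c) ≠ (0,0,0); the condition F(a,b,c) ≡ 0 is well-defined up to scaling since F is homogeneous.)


F(8,1,10) ≡ 9 (mod 11); P is NOT on the curve.

Evaluate F(8, 1, 10) term-by-term (mod 11).
  2*X**3 ↦ 2·512·1·1 = 1024
  -X**2*Y ↦ -1·64·1·1 = -64
  -3*X**2*Z ↦ -3·64·1·10 = -1920
  3*X*Y**2 ↦ 3·8·1·1 = 24
  -2*X*Y*Z ↦ -2·8·1·10 = -160
  -2*X*Z**2 ↦ -2·8·1·100 = -1600
  -3*Y**3 ↦ -3·1·1·1 = -3
  -Y**2*Z ↦ -1·1·1·10 = -10
  Y*Z**2 ↦ 1·1·1·100 = 100
Sum: F(8, 1, 10) = (1024) + (-64) + (-1920) + (24) + (-160) + (-1600) + (-3) + (-10) + (100) = -2609.
Reducing mod 11: -2609 ≡ 9 (mod 11).
Since F(a, b, c) ≡ 9 ≠ 0 (mod 11), P does NOT lie on the curve.


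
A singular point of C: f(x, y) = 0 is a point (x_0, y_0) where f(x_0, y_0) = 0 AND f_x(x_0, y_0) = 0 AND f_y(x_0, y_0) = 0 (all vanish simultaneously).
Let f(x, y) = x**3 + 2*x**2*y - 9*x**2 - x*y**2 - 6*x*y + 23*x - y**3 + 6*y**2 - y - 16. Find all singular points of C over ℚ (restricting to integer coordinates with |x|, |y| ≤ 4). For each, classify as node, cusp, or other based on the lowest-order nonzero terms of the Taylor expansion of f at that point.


Singular points: {(2, 1)}; classification: node.

Compute partial derivatives:
  f_x = 3*x**2 + 4*x*y - 18*x - y**2 - 6*y + 23.
  f_y = 2*x**2 - 2*x*y - 6*x - 3*y**2 + 12*y - 1.
Scan x_0 ∈ {−4, ..., 4}. For each x_0, f_y(x_0, y) is a polynomial in y; find its integer roots y ∈ {−4, ..., 4}, then test f_x and f at those candidates.
  x = -4: f_y(-4, y) = -3*y**2 + 20*y + 55; no integer root y with |y| ≤ 4.
  x = -3: f_y(-3, y) = -3*y**2 + 18*y + 35; no integer root y with |y| ≤ 4.
  x = -2: f_y(-2, y) = -3*y**2 + 16*y + 19; vanishes at y ∈ {-1}. (-2, -1): f_x = 84 ≠ 0.
  x = -1: f_y(-1, y) = -3*y**2 + 14*y + 7; no integer root y with |y| ≤ 4.
  x = 0: f_y(0, y) = -3*y**2 + 12*y - 1; no integer root y with |y| ≤ 4.
  x = 1: f_y(1, y) = -3*y**2 + 10*y - 5; no integer root y with |y| ≤ 4.
  x = 2: f_y(2, y) = -3*y**2 + 8*y - 5; vanishes at y ∈ {1}. (2, 1): f_x = 0, f = 0 — SINGULAR.
  x = 3: f_y(3, y) = -3*y**2 + 6*y - 1; no integer root y with |y| ≤ 4.
  x = 4: f_y(4, y) = -3*y**2 + 4*y + 7; vanishes at y ∈ {-1}. (4, -1): f_x = -12 ≠ 0.
Only singular point on the grid: (2, 1).
Classify: substitute x = 2 + u, y = 1 + v and expand: f = u**3 + 2*u**2*v - u**2 - u*v**2 - v**3 + v**2.
No constant or linear terms (consistent with a singular point). Quadratic part: -u**2 + v**2. Cubic part: u**3 + 2*u**2*v - u*v**2 - v**3.
The quadratic part v**2 - u**2 = (v − u)(v + u) splits into two distinct linear factors, so there are two distinct tangent lines y − 1 = ±(x − 2) — this is a node (ordinary double point).
Classification: node.


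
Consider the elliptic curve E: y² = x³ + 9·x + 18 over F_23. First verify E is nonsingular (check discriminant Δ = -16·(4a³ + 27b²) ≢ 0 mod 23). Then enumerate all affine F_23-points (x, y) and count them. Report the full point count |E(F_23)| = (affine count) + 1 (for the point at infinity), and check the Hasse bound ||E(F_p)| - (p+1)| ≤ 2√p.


Affine points = {(0, 8), (0, 15), (3, 7), (3, 16), (4, 7), (4, 16), (5, 2), (5, 21), (6, 9), (6, 14), (8, 2), (8, 21), (9, 0), (10, 2), (10, 21), (13, 3), (13, 20), (14, 6), (14, 17), (15, 3), (15, 20), (16, 7), (16, 16), (17, 1), (17, 22), (18, 3), (18, 20), (22, 10), (22, 13)}; affine count = 29; |E(F_23)| = 30.

Discriminant check: Δ ∝ 4a³ + 27b² = 4·9³ + 27·18² = 4·729 + 27·324 ≡ 3 (mod 23). Nonzero ⇒ E is nonsingular.
For each x ∈ F_23, compute rhs = x³ + 9·x + 18 mod 23, then count y ∈ F_23 with y² ≡ rhs.
  x = 0: rhs = 18, matching y values: 8, 15 (2 points).
  x = 1: rhs = 5, matching y values: none (0 points).
  x = 2: rhs = 21, matching y values: none (0 points).
  x = 3: rhs = 3, matching y values: 7, 16 (2 points).
  x = 4: rhs = 3, matching y values: 7, 16 (2 points).
  x = 5: rhs = 4, matching y values: 2, 21 (2 points).
  x = 6: rhs = 12, matching y values: 9, 14 (2 points).
  x = 7: rhs = 10, matching y values: none (0 points).
  x = 8: rhs = 4, matching y values: 2, 21 (2 points).
  x = 9: rhs = 0, matching y values: 0 (1 points).
  x = 10: rhs = 4, matching y values: 2, 21 (2 points).
  x = 11: rhs = 22, matching y values: none (0 points).
  x = 12: rhs = 14, matching y values: none (0 points).
  x = 13: rhs = 9, matching y values: 3, 20 (2 points).
  x = 14: rhs = 13, matching y values: 6, 17 (2 points).
  x = 15: rhs = 9, matching y values: 3, 20 (2 points).
  x = 16: rhs = 3, matching y values: 7, 16 (2 points).
  x = 17: rhs = 1, matching y values: 1, 22 (2 points).
  x = 18: rhs = 9, matching y values: 3, 20 (2 points).
  x = 19: rhs = 10, matching y values: none (0 points).
  x = 20: rhs = 10, matching y values: none (0 points).
  x = 21: rhs = 15, matching y values: none (0 points).
  x = 22: rhs = 8, matching y values: 10, 13 (2 points).
Total affine count: 29.
Full point count |E(F_23)| = 29 + 1 = 30.
Hasse bound: |30 − (23+1)| = |6| = 6 ≤ 2√23 ≈ 9.5917 ✓.


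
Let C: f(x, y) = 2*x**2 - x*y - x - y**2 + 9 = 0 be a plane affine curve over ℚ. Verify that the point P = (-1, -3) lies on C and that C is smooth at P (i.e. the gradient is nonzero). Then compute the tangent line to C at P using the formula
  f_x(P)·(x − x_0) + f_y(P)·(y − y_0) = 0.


Tangent line at P: -2*x + 7*y + 19 = 0.

Step 1: f(-1, -3) = 0, so P lies on C.
Step 2: partial derivatives
  f_x(x, y) = 4*x - y - 1, f_y(x, y) = -x - 2*y.
  f_x(P) = -2, f_y(P) = 7 (gradient nonzero, so P is smooth).
Step 3: tangent line at P: -2·(x − -1) + 7·(y − -3) = 0.
Expanding: -2*x + 7*y + 19 = 0.


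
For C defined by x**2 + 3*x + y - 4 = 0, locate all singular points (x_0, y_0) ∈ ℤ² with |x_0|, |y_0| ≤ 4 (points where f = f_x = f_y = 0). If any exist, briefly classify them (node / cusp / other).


No singular points in the scanned grid; C is smooth there.

Compute partial derivatives:
  f_x = 2*x + 3.
  f_y = 1.
f_y = 1 is a nonzero constant, so f_y never vanishes: no point (x, y) can satisfy f = f_x = f_y = 0. In particular no (x, y) ∈ {−4, ..., 4}² is singular; the curve is smooth.


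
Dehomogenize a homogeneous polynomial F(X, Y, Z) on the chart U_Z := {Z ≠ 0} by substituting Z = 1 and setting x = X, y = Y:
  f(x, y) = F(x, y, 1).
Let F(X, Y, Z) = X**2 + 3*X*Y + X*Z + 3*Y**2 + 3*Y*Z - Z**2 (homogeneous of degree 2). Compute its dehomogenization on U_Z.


f(x, y) = x**2 + 3*x*y + x + 3*y**2 + 3*y - 1

On U_Z we set Z = 1. Each monomial c·X^i·Y^j·Z^k in F becomes c·x^i·y^j·1^k = c·x^i·y^j.
Substituting Z = 1: F(X, Y, 1) = x**2 + 3*x*y + x + 3*y**2 + 3*y - 1.
Note: deg(f) ≤ deg(F) = 2; strict inequality happens when F is divisible by Z (lost terms).


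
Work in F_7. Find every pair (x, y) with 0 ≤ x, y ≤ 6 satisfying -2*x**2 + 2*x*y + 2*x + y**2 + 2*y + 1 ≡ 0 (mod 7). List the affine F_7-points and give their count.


Affine F_7-points: {(0, 6)}; count = 1.

For each of the 49 pairs (x, y) ∈ F_7², evaluate f(x, y) mod 7. Record the zeros.
  x = 0: [0↦1, 1↦4, 2↦2, 3↦2, 4↦4, 5↦1, 6↦0]  zeros at y ∈ {6}
  x = 1: [0↦1, 1↦6, 2↦6, 3↦1, 4↦5, 5↦4, 6↦5]  zeros at y ∈ ∅
  x = 2: [0↦4, 1↦4, 2↦6, 3↦3, 4↦2, 5↦3, 6↦6]  zeros at y ∈ ∅
  x = 3: [0↦3, 1↦5, 2↦2, 3↦1, 4↦2, 5↦5, 6↦3]  zeros at y ∈ ∅
  x = 4: [0↦5, 1↦2, 2↦1, 3↦2, 4↦5, 5↦3, 6↦3]  zeros at y ∈ ∅
  x = 5: [0↦3, 1↦2, 2↦3, 3↦6, 4↦4, 5↦4, 6↦6]  zeros at y ∈ ∅
  x = 6: [0↦4, 1↦5, 2↦1, 3↦6, 4↦6, 5↦1, 6↦5]  zeros at y ∈ ∅
Collecting zeros: affine points = {(0, 6)}.
Total count |C(F_7)_aff| = 1.


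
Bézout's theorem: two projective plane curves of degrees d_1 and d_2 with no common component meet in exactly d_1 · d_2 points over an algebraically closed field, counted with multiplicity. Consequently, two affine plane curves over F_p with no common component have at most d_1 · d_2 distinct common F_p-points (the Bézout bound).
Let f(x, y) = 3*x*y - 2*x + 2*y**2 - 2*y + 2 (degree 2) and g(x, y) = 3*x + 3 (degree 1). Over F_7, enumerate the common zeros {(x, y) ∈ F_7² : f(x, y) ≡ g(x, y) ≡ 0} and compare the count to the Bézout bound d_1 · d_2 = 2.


Common zeros: {(6, 3)}; count = 1; Bézout bound = 2.

deg(f) = 2, deg(g) = 1, so Bézout bound = 2.
Scan x ∈ F_7. For each x, list the y ∈ F_7 with f(x, y) ≡ 0 and those with g(x, y) ≡ 0 (mod 7); the common zeros in that column are the intersection.
  x = 0: f ≡ 0 at y ∈ {3, 5}; g ≡ 0 at y ∈ ∅; common: ∅.
  x = 1: f ≡ 0 at y ∈ {0, 3}; g ≡ 0 at y ∈ ∅; common: ∅.
  x = 2: f ≡ 0 at y ∈ {2, 3}; g ≡ 0 at y ∈ ∅; common: ∅.
  x = 3: f ≡ 0 at y ∈ {3, 4}; g ≡ 0 at y ∈ ∅; common: ∅.
  x = 4: f ≡ 0 at y ∈ {3, 6}; g ≡ 0 at y ∈ ∅; common: ∅.
  x = 5: f ≡ 0 at y ∈ {1, 3}; g ≡ 0 at y ∈ ∅; common: ∅.
  x = 6: f ≡ 0 at y ∈ {3}; g ≡ 0 at y ∈ {0, 1, 2, 3, 4, 5, 6}; common: {3}.
Collecting: common zeros = {(6, 3)}, so the count is 1.
Comparison with the Bézout bound: 1 ≤ 2 = deg(f)·deg(g), as expected for curves with no common component (the affine F_7-count falls short of the bound because intersections may lie at infinity, over extension fields, or carry multiplicity).


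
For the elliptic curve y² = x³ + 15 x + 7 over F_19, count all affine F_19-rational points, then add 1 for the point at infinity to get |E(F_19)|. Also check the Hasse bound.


Affine points = {(0, 8), (0, 11), (1, 2), (1, 17), (2, 8), (2, 11), (4, 6), (4, 13), (5, 6), (5, 13), (6, 3), (6, 16), (9, 4), (9, 15), (10, 6), (10, 13), (13, 9), (13, 10), (14, 4), (14, 15), (15, 4), (15, 15), (16, 7), (16, 12), (17, 8), (17, 11)}; affine count = 26; |E(F_19)| = 27.

Discriminant check: Δ ∝ 4a³ + 27b² = 4·15³ + 27·7² = 4·3375 + 27·49 ≡ 3 (mod 19). Nonzero ⇒ E is nonsingular.
For each x ∈ F_19, compute rhs = x³ + 15·x + 7 mod 19, then count y ∈ F_19 with y² ≡ rhs.
  x = 0: rhs = 7, matching y values: 8, 11 (2 points).
  x = 1: rhs = 4, matching y values: 2, 17 (2 points).
  x = 2: rhs = 7, matching y values: 8, 11 (2 points).
  x = 3: rhs = 3, matching y values: none (0 points).
  x = 4: rhs = 17, matching y values: 6, 13 (2 points).
  x = 5: rhs = 17, matching y values: 6, 13 (2 points).
  x = 6: rhs = 9, matching y values: 3, 16 (2 points).
  x = 7: rhs = 18, matching y values: none (0 points).
  x = 8: rhs = 12, matching y values: none (0 points).
  x = 9: rhs = 16, matching y values: 4, 15 (2 points).
  x = 10: rhs = 17, matching y values: 6, 13 (2 points).
  x = 11: rhs = 2, matching y values: none (0 points).
  x = 12: rhs = 15, matching y values: none (0 points).
  x = 13: rhs = 5, matching y values: 9, 10 (2 points).
  x = 14: rhs = 16, matching y values: 4, 15 (2 points).
  x = 15: rhs = 16, matching y values: 4, 15 (2 points).
  x = 16: rhs = 11, matching y values: 7, 12 (2 points).
  x = 17: rhs = 7, matching y values: 8, 11 (2 points).
  x = 18: rhs = 10, matching y values: none (0 points).
Total affine count: 26.
Full point count |E(F_19)| = 26 + 1 = 27.
Hasse bound: |27 − (19+1)| = |7| = 7 ≤ 2√19 ≈ 8.7178 ✓.


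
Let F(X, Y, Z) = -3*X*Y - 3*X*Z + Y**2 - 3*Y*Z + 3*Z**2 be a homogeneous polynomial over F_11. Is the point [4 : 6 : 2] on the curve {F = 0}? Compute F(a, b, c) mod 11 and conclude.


F(4,6,2) ≡ 4 (mod 11); P is NOT on the curve.

Evaluate F(4, 6, 2) term-by-term (mod 11).
  -3*X*Y ↦ -3·4·6·1 = -72
  -3*X*Z ↦ -3·4·1·2 = -24
  Y**2 ↦ 1·1·36·1 = 36
  -3*Y*Z ↦ -3·1·6·2 = -36
  3*Z**2 ↦ 3·1·1·4 = 12
Sum: F(4, 6, 2) = (-72) + (-24) + (36) + (-36) + (12) = -84.
Reducing mod 11: -84 ≡ 4 (mod 11).
Since F(a, b, c) ≡ 4 ≠ 0 (mod 11), P does NOT lie on the curve.


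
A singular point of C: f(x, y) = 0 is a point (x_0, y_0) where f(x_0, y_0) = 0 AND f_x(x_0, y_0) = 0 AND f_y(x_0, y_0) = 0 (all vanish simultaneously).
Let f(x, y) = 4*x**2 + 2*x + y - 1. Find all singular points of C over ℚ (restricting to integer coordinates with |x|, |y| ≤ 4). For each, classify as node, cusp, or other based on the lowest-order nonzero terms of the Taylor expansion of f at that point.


No singular points in the scanned grid; C is smooth there.

Compute partial derivatives:
  f_x = 8*x + 2.
  f_y = 1.
f_y = 1 is a nonzero constant, so f_y never vanishes: no point (x, y) can satisfy f = f_x = f_y = 0. In particular no (x, y) ∈ {−4, ..., 4}² is singular; the curve is smooth.


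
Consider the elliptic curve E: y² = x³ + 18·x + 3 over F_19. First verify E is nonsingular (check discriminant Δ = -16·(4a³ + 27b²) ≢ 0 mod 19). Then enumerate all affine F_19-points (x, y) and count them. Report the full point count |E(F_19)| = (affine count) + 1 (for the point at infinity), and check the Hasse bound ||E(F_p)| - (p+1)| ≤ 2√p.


Affine points = {(2, 3), (2, 16), (4, 5), (4, 14), (5, 3), (5, 16), (6, 2), (6, 17), (7, 4), (7, 15), (9, 1), (9, 18), (10, 9), (10, 10), (12, 3), (12, 16), (14, 4), (14, 15), (15, 0), (16, 6), (16, 13), (17, 4), (17, 15)}; affine count = 23; |E(F_19)| = 24.

Discriminant check: Δ ∝ 4a³ + 27b² = 4·18³ + 27·3² = 4·5832 + 27·9 ≡ 11 (mod 19). Nonzero ⇒ E is nonsingular.
For each x ∈ F_19, compute rhs = x³ + 18·x + 3 mod 19, then count y ∈ F_19 with y² ≡ rhs.
  x = 0: rhs = 3, matching y values: none (0 points).
  x = 1: rhs = 3, matching y values: none (0 points).
  x = 2: rhs = 9, matching y values: 3, 16 (2 points).
  x = 3: rhs = 8, matching y values: none (0 points).
  x = 4: rhs = 6, matching y values: 5, 14 (2 points).
  x = 5: rhs = 9, matching y values: 3, 16 (2 points).
  x = 6: rhs = 4, matching y values: 2, 17 (2 points).
  x = 7: rhs = 16, matching y values: 4, 15 (2 points).
  x = 8: rhs = 13, matching y values: none (0 points).
  x = 9: rhs = 1, matching y values: 1, 18 (2 points).
  x = 10: rhs = 5, matching y values: 9, 10 (2 points).
  x = 11: rhs = 12, matching y values: none (0 points).
  x = 12: rhs = 9, matching y values: 3, 16 (2 points).
  x = 13: rhs = 2, matching y values: none (0 points).
  x = 14: rhs = 16, matching y values: 4, 15 (2 points).
  x = 15: rhs = 0, matching y values: 0 (1 points).
  x = 16: rhs = 17, matching y values: 6, 13 (2 points).
  x = 17: rhs = 16, matching y values: 4, 15 (2 points).
  x = 18: rhs = 3, matching y values: none (0 points).
Total affine count: 23.
Full point count |E(F_19)| = 23 + 1 = 24.
Hasse bound: |24 − (19+1)| = |4| = 4 ≤ 2√19 ≈ 8.7178 ✓.


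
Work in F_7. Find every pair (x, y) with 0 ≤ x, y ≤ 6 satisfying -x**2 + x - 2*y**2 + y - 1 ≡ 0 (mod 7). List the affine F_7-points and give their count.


Affine F_7-points: {(0, 2), (1, 2), (3, 0), (3, 4), (4, 1), (4, 3), (5, 0), (5, 4)}; count = 8.

For each of the 49 pairs (x, y) ∈ F_7², evaluate f(x, y) mod 7. Record the zeros.
  x = 0: [0↦6, 1↦5, 2↦0, 3↦5, 4↦6, 5↦3, 6↦3]  zeros at y ∈ {2}
  x = 1: [0↦6, 1↦5, 2↦0, 3↦5, 4↦6, 5↦3, 6↦3]  zeros at y ∈ {2}
  x = 2: [0↦4, 1↦3, 2↦5, 3↦3, 4↦4, 5↦1, 6↦1]  zeros at y ∈ ∅
  x = 3: [0↦0, 1↦6, 2↦1, 3↦6, 4↦0, 5↦4, 6↦4]  zeros at y ∈ {0, 4}
  x = 4: [0↦1, 1↦0, 2↦2, 3↦0, 4↦1, 5↦5, 6↦5]  zeros at y ∈ {1, 3}
  x = 5: [0↦0, 1↦6, 2↦1, 3↦6, 4↦0, 5↦4, 6↦4]  zeros at y ∈ {0, 4}
  x = 6: [0↦4, 1↦3, 2↦5, 3↦3, 4↦4, 5↦1, 6↦1]  zeros at y ∈ ∅
Collecting zeros: affine points = {(0, 2), (1, 2), (3, 0), (3, 4), (4, 1), (4, 3), (5, 0), (5, 4)}.
Total count |C(F_7)_aff| = 8.


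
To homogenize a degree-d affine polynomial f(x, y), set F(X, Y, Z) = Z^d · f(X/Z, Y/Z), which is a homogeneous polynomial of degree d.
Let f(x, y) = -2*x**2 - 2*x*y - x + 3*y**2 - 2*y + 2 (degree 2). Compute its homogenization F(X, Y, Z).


F(X, Y, Z) = -2*X**2 - 2*X*Y - X*Z + 3*Y**2 - 2*Y*Z + 2*Z**2

deg(f) = 2.
Substitute x = X/Z, y = Y/Z into f, then multiply by Z^2.
  monomial -2·x^2·y^0 ↦ -2·X^2·Y^0·Z^0.
  monomial -2·x^1·y^1 ↦ -2·X^1·Y^1·Z^0.
  monomial -1·x^1·y^0 ↦ -1·X^1·Y^0·Z^1.
  monomial 3·x^0·y^2 ↦ 3·X^0·Y^2·Z^0.
  monomial -2·x^0·y^1 ↦ -2·X^0·Y^1·Z^1.
  monomial 2·x^0·y^0 ↦ 2·X^0·Y^0·Z^2.
Collecting: F(X, Y, Z) = -2*X**2 - 2*X*Y - X*Z + 3*Y**2 - 2*Y*Z + 2*Z**2.


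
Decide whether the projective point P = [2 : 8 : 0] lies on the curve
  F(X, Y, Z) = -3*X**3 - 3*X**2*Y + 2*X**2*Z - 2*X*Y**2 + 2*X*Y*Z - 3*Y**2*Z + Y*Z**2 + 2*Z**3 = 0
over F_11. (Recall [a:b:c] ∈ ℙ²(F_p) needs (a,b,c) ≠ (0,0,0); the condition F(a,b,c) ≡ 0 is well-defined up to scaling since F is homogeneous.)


F(2,8,0) ≡ 9 (mod 11); P is NOT on the curve.

Evaluate F(2, 8, 0) term-by-term (mod 11).
  -3*X**3 ↦ -3·8·1·1 = -24
  -3*X**2*Y ↦ -3·4·8·1 = -96
  2*X**2*Z ↦ 2·4·1·0 = 0
  -2*X*Y**2 ↦ -2·2·64·1 = -256
  2*X*Y*Z ↦ 2·2·8·0 = 0
  -3*Y**2*Z ↦ -3·1·64·0 = 0
  Y*Z**2 ↦ 1·1·8·0 = 0
  2*Z**3 ↦ 2·1·1·0 = 0
Sum: F(2, 8, 0) = (-24) + (-96) + (0) + (-256) + (0) + (0) + (0) + (0) = -376.
Reducing mod 11: -376 ≡ 9 (mod 11).
Since F(a, b, c) ≡ 9 ≠ 0 (mod 11), P does NOT lie on the curve.


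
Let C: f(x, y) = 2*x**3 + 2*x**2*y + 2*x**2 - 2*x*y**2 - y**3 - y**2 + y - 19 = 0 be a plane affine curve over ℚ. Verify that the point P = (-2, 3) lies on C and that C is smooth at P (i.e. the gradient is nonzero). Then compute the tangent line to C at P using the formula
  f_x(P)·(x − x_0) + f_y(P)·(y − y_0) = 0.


Tangent line at P: -26*x - 52 = 0.

Step 1: f(-2, 3) = 0, so P lies on C.
Step 2: partial derivatives
  f_x(x, y) = 6*x**2 + 4*x*y + 4*x - 2*y**2, f_y(x, y) = 2*x**2 - 4*x*y - 3*y**2 - 2*y + 1.
  f_x(P) = -26, f_y(P) = 0 (gradient nonzero, so P is smooth).
Step 3: tangent line at P: -26·(x − -2) + 0·(y − 3) = 0.
Expanding: -26*x - 52 = 0.


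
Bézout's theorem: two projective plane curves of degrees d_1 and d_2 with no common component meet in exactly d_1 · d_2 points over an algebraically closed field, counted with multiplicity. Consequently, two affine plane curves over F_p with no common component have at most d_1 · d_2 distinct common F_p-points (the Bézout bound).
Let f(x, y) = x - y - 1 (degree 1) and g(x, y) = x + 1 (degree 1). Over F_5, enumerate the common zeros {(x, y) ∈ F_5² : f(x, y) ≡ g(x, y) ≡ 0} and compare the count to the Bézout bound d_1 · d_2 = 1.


Common zeros: {(4, 3)}; count = 1; Bézout bound = 1.

deg(f) = 1, deg(g) = 1, so Bézout bound = 1.
Scan x ∈ F_5. For each x, list the y ∈ F_5 with f(x, y) ≡ 0 and those with g(x, y) ≡ 0 (mod 5); the common zeros in that column are the intersection.
  x = 0: f ≡ 0 at y ∈ {4}; g ≡ 0 at y ∈ ∅; common: ∅.
  x = 1: f ≡ 0 at y ∈ {0}; g ≡ 0 at y ∈ ∅; common: ∅.
  x = 2: f ≡ 0 at y ∈ {1}; g ≡ 0 at y ∈ ∅; common: ∅.
  x = 3: f ≡ 0 at y ∈ {2}; g ≡ 0 at y ∈ ∅; common: ∅.
  x = 4: f ≡ 0 at y ∈ {3}; g ≡ 0 at y ∈ {0, 1, 2, 3, 4}; common: {3}.
Collecting: common zeros = {(4, 3)}, so the count is 1.
Comparison with the Bézout bound: 1 ≤ 1 = deg(f)·deg(g), as expected for curves with no common component (the bound is attained).


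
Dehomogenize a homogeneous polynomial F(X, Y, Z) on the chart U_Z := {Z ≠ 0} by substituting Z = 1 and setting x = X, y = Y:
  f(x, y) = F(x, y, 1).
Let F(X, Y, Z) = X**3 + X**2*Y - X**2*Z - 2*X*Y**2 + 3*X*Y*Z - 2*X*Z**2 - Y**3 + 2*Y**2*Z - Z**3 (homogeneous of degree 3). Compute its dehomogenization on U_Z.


f(x, y) = x**3 + x**2*y - x**2 - 2*x*y**2 + 3*x*y - 2*x - y**3 + 2*y**2 - 1

On U_Z we set Z = 1. Each monomial c·X^i·Y^j·Z^k in F becomes c·x^i·y^j·1^k = c·x^i·y^j.
Substituting Z = 1: F(X, Y, 1) = x**3 + x**2*y - x**2 - 2*x*y**2 + 3*x*y - 2*x - y**3 + 2*y**2 - 1.
Note: deg(f) ≤ deg(F) = 3; strict inequality happens when F is divisible by Z (lost terms).


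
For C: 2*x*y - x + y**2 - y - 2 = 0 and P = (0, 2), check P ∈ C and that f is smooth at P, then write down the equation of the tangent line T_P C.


Tangent line at P: 3*x + 3*y - 6 = 0.

Step 1: f(0, 2) = 0, so P lies on C.
Step 2: partial derivatives
  f_x(x, y) = 2*y - 1, f_y(x, y) = 2*x + 2*y - 1.
  f_x(P) = 3, f_y(P) = 3 (gradient nonzero, so P is smooth).
Step 3: tangent line at P: 3·(x − 0) + 3·(y − 2) = 0.
Expanding: 3*x + 3*y - 6 = 0.


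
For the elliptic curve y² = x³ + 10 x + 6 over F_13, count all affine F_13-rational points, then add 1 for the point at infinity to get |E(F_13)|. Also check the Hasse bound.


Affine points = {(1, 2), (1, 11), (5, 5), (5, 8), (6, 3), (6, 10), (7, 4), (7, 9), (8, 0), (10, 1), (10, 12), (11, 2), (11, 11)}; affine count = 13; |E(F_13)| = 14.

Discriminant check: Δ ∝ 4a³ + 27b² = 4·10³ + 27·6² = 4·1000 + 27·36 ≡ 6 (mod 13). Nonzero ⇒ E is nonsingular.
For each x ∈ F_13, compute rhs = x³ + 10·x + 6 mod 13, then count y ∈ F_13 with y² ≡ rhs.
  x = 0: rhs = 6, matching y values: none (0 points).
  x = 1: rhs = 4, matching y values: 2, 11 (2 points).
  x = 2: rhs = 8, matching y values: none (0 points).
  x = 3: rhs = 11, matching y values: none (0 points).
  x = 4: rhs = 6, matching y values: none (0 points).
  x = 5: rhs = 12, matching y values: 5, 8 (2 points).
  x = 6: rhs = 9, matching y values: 3, 10 (2 points).
  x = 7: rhs = 3, matching y values: 4, 9 (2 points).
  x = 8: rhs = 0, matching y values: 0 (1 points).
  x = 9: rhs = 6, matching y values: none (0 points).
  x = 10: rhs = 1, matching y values: 1, 12 (2 points).
  x = 11: rhs = 4, matching y values: 2, 11 (2 points).
  x = 12: rhs = 8, matching y values: none (0 points).
Total affine count: 13.
Full point count |E(F_13)| = 13 + 1 = 14.
Hasse bound: |14 − (13+1)| = |0| = 0 ≤ 2√13 ≈ 7.2111 ✓.


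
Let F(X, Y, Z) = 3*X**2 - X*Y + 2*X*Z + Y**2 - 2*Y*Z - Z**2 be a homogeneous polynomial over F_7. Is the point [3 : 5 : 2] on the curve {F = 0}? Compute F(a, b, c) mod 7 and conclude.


F(3,5,2) ≡ 4 (mod 7); P is NOT on the curve.

Evaluate F(3, 5, 2) term-by-term (mod 7).
  3*X**2 ↦ 3·9·1·1 = 27
  -X*Y ↦ -1·3·5·1 = -15
  2*X*Z ↦ 2·3·1·2 = 12
  Y**2 ↦ 1·1·25·1 = 25
  -2*Y*Z ↦ -2·1·5·2 = -20
  -Z**2 ↦ -1·1·1·4 = -4
Sum: F(3, 5, 2) = (27) + (-15) + (12) + (25) + (-20) + (-4) = 25.
Reducing mod 7: 25 ≡ 4 (mod 7).
Since F(a, b, c) ≡ 4 ≠ 0 (mod 7), P does NOT lie on the curve.


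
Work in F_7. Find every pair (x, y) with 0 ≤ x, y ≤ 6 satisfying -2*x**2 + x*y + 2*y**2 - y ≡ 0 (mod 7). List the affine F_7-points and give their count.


Affine F_7-points: {(0, 0), (0, 4), (1, 1), (1, 6), (2, 4), (2, 6), (3, 1), (3, 5)}; count = 8.

For each of the 49 pairs (x, y) ∈ F_7², evaluate f(x, y) mod 7. Record the zeros.
  x = 0: [0↦0, 1↦1, 2↦6, 3↦1, 4↦0, 5↦3, 6↦3]  zeros at y ∈ {0, 4}
  x = 1: [0↦5, 1↦0, 2↦6, 3↦2, 4↦2, 5↦6, 6↦0]  zeros at y ∈ {1, 6}
  x = 2: [0↦6, 1↦2, 2↦2, 3↦6, 4↦0, 5↦5, 6↦0]  zeros at y ∈ {4, 6}
  x = 3: [0↦3, 1↦0, 2↦1, 3↦6, 4↦1, 5↦0, 6↦3]  zeros at y ∈ {1, 5}
  x = 4: [0↦3, 1↦1, 2↦3, 3↦2, 4↦5, 5↦5, 6↦2]  zeros at y ∈ ∅
  x = 5: [0↦6, 1↦5, 2↦1, 3↦1, 4↦5, 5↦6, 6↦4]  zeros at y ∈ ∅
  x = 6: [0↦5, 1↦5, 2↦2, 3↦3, 4↦1, 5↦3, 6↦2]  zeros at y ∈ ∅
Collecting zeros: affine points = {(0, 0), (0, 4), (1, 1), (1, 6), (2, 4), (2, 6), (3, 1), (3, 5)}.
Total count |C(F_7)_aff| = 8.


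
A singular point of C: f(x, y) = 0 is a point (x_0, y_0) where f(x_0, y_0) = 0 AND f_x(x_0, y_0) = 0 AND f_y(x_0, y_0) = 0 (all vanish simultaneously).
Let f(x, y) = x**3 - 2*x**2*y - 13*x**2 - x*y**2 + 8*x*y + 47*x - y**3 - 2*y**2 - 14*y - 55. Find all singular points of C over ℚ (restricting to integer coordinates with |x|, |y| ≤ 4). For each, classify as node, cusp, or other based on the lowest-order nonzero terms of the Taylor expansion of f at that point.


Singular points: {(3, -2)}; classification: cusp.

Compute partial derivatives:
  f_x = 3*x**2 - 4*x*y - 26*x - y**2 + 8*y + 47.
  f_y = -2*x**2 - 2*x*y + 8*x - 3*y**2 - 4*y - 14.
Scan x_0 ∈ {−4, ..., 4}. For each x_0, f_y(x_0, y) is a polynomial in y; find its integer roots y ∈ {−4, ..., 4}, then test f_x and f at those candidates.
  x = -4: f_y(-4, y) = -3*y**2 + 4*y - 78; no integer root y with |y| ≤ 4.
  x = -3: f_y(-3, y) = -3*y**2 + 2*y - 56; no integer root y with |y| ≤ 4.
  x = -2: f_y(-2, y) = -3*y**2 - 38; no integer root y with |y| ≤ 4.
  x = -1: f_y(-1, y) = -3*y**2 - 2*y - 24; no integer root y with |y| ≤ 4.
  x = 0: f_y(0, y) = -3*y**2 - 4*y - 14; no integer root y with |y| ≤ 4.
  x = 1: f_y(1, y) = -3*y**2 - 6*y - 8; no integer root y with |y| ≤ 4.
  x = 2: f_y(2, y) = -3*y**2 - 8*y - 6; no integer root y with |y| ≤ 4.
  x = 3: f_y(3, y) = -3*y**2 - 10*y - 8; vanishes at y ∈ {-2}. (3, -2): f_x = 0, f = 0 — SINGULAR.
  x = 4: f_y(4, y) = -3*y**2 - 12*y - 14; no integer root y with |y| ≤ 4.
Only singular point on the grid: (3, -2).
Classify: substitute x = 3 + u, y = -2 + v and expand: f = u**3 - 2*u**2*v - u*v**2 - v**3 + v**2.
No constant or linear terms (consistent with a singular point). Quadratic part: v**2. Cubic part: u**3 - 2*u**2*v - u*v**2 - v**3.
The quadratic part v**2 is a perfect square, so there is a single (double) tangent line v = 0, i.e. y = -2. Restricting the cubic part to that line (v = 0) leaves u**3 ≠ 0, so f is not divisible by v and the branch is v² ≈ -u**3 to lowest order — this is a cusp.
Classification: cusp.


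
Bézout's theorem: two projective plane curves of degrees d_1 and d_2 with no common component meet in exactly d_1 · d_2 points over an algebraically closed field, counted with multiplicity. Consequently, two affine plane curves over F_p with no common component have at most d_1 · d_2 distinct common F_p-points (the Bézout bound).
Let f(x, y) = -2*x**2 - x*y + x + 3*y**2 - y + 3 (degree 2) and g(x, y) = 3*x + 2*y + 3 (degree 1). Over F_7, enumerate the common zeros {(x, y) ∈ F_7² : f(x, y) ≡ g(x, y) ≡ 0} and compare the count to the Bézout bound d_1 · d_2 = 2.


Common zeros: {(1, 4), (6, 0)}; count = 2; Bézout bound = 2.

deg(f) = 2, deg(g) = 1, so Bézout bound = 2.
Scan x ∈ F_7. For each x, list the y ∈ F_7 with f(x, y) ≡ 0 and those with g(x, y) ≡ 0 (mod 7); the common zeros in that column are the intersection.
  x = 0: f ≡ 0 at y ∈ {6}; g ≡ 0 at y ∈ {2}; common: ∅.
  x = 1: f ≡ 0 at y ∈ {4, 6}; g ≡ 0 at y ∈ {4}; common: {4}.
  x = 2: f ≡ 0 at y ∈ ∅; g ≡ 0 at y ∈ {6}; common: ∅.
  x = 3: f ≡ 0 at y ∈ ∅; g ≡ 0 at y ∈ {1}; common: ∅.
  x = 4: f ≡ 0 at y ∈ ∅; g ≡ 0 at y ∈ {3}; common: ∅.
  x = 5: f ≡ 0 at y ∈ {0, 2}; g ≡ 0 at y ∈ {5}; common: ∅.
  x = 6: f ≡ 0 at y ∈ {0}; g ≡ 0 at y ∈ {0}; common: {0}.
Collecting: common zeros = {(1, 4), (6, 0)}, so the count is 2.
Comparison with the Bézout bound: 2 ≤ 2 = deg(f)·deg(g), as expected for curves with no common component (the bound is attained).


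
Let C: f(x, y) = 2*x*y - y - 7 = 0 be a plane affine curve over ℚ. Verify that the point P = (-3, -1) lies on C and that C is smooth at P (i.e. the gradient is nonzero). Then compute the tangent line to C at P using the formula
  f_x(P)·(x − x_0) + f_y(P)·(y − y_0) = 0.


Tangent line at P: -2*x - 7*y - 13 = 0.

Step 1: f(-3, -1) = 0, so P lies on C.
Step 2: partial derivatives
  f_x(x, y) = 2*y, f_y(x, y) = 2*x - 1.
  f_x(P) = -2, f_y(P) = -7 (gradient nonzero, so P is smooth).
Step 3: tangent line at P: -2·(x − -3) + -7·(y − -1) = 0.
Expanding: -2*x - 7*y - 13 = 0.


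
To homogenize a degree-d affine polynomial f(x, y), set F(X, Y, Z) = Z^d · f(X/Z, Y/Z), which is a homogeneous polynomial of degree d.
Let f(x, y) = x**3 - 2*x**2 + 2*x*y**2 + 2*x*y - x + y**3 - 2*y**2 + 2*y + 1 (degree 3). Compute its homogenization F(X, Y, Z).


F(X, Y, Z) = X**3 - 2*X**2*Z + 2*X*Y**2 + 2*X*Y*Z - X*Z**2 + Y**3 - 2*Y**2*Z + 2*Y*Z**2 + Z**3

deg(f) = 3.
Substitute x = X/Z, y = Y/Z into f, then multiply by Z^3.
  monomial 1·x^3·y^0 ↦ 1·X^3·Y^0·Z^0.
  monomial -2·x^2·y^0 ↦ -2·X^2·Y^0·Z^1.
  monomial 2·x^1·y^2 ↦ 2·X^1·Y^2·Z^0.
  monomial 2·x^1·y^1 ↦ 2·X^1·Y^1·Z^1.
  monomial -1·x^1·y^0 ↦ -1·X^1·Y^0·Z^2.
  monomial 1·x^0·y^3 ↦ 1·X^0·Y^3·Z^0.
  monomial -2·x^0·y^2 ↦ -2·X^0·Y^2·Z^1.
  monomial 2·x^0·y^1 ↦ 2·X^0·Y^1·Z^2.
  monomial 1·x^0·y^0 ↦ 1·X^0·Y^0·Z^3.
Collecting: F(X, Y, Z) = X**3 - 2*X**2*Z + 2*X*Y**2 + 2*X*Y*Z - X*Z**2 + Y**3 - 2*Y**2*Z + 2*Y*Z**2 + Z**3.


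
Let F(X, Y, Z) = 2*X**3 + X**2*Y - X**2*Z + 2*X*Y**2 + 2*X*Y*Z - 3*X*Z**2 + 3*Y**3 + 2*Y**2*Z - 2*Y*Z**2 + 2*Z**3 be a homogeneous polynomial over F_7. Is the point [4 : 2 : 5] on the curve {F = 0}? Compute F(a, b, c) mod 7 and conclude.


F(4,2,5) ≡ 1 (mod 7); P is NOT on the curve.

Evaluate F(4, 2, 5) term-by-term (mod 7).
  2*X**3 ↦ 2·64·1·1 = 128
  X**2*Y ↦ 1·16·2·1 = 32
  -X**2*Z ↦ -1·16·1·5 = -80
  2*X*Y**2 ↦ 2·4·4·1 = 32
  2*X*Y*Z ↦ 2·4·2·5 = 80
  -3*X*Z**2 ↦ -3·4·1·25 = -300
  3*Y**3 ↦ 3·1·8·1 = 24
  2*Y**2*Z ↦ 2·1·4·5 = 40
  -2*Y*Z**2 ↦ -2·1·2·25 = -100
  2*Z**3 ↦ 2·1·1·125 = 250
Sum: F(4, 2, 5) = (128) + (32) + (-80) + (32) + (80) + (-300) + (24) + (40) + (-100) + (250) = 106.
Reducing mod 7: 106 ≡ 1 (mod 7).
Since F(a, b, c) ≡ 1 ≠ 0 (mod 7), P does NOT lie on the curve.


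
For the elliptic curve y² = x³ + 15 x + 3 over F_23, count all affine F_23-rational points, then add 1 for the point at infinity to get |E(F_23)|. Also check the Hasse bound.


Affine points = {(0, 7), (0, 16), (2, 8), (2, 15), (3, 11), (3, 12), (4, 9), (4, 14), (9, 4), (9, 19), (10, 7), (10, 16), (11, 2), (11, 21), (12, 5), (12, 18), (13, 7), (13, 16), (14, 6), (14, 17), (20, 0)}; affine count = 21; |E(F_23)| = 22.

Discriminant check: Δ ∝ 4a³ + 27b² = 4·15³ + 27·3² = 4·3375 + 27·9 ≡ 12 (mod 23). Nonzero ⇒ E is nonsingular.
For each x ∈ F_23, compute rhs = x³ + 15·x + 3 mod 23, then count y ∈ F_23 with y² ≡ rhs.
  x = 0: rhs = 3, matching y values: 7, 16 (2 points).
  x = 1: rhs = 19, matching y values: none (0 points).
  x = 2: rhs = 18, matching y values: 8, 15 (2 points).
  x = 3: rhs = 6, matching y values: 11, 12 (2 points).
  x = 4: rhs = 12, matching y values: 9, 14 (2 points).
  x = 5: rhs = 19, matching y values: none (0 points).
  x = 6: rhs = 10, matching y values: none (0 points).
  x = 7: rhs = 14, matching y values: none (0 points).
  x = 8: rhs = 14, matching y values: none (0 points).
  x = 9: rhs = 16, matching y values: 4, 19 (2 points).
  x = 10: rhs = 3, matching y values: 7, 16 (2 points).
  x = 11: rhs = 4, matching y values: 2, 21 (2 points).
  x = 12: rhs = 2, matching y values: 5, 18 (2 points).
  x = 13: rhs = 3, matching y values: 7, 16 (2 points).
  x = 14: rhs = 13, matching y values: 6, 17 (2 points).
  x = 15: rhs = 15, matching y values: none (0 points).
  x = 16: rhs = 15, matching y values: none (0 points).
  x = 17: rhs = 19, matching y values: none (0 points).
  x = 18: rhs = 10, matching y values: none (0 points).
  x = 19: rhs = 17, matching y values: none (0 points).
  x = 20: rhs = 0, matching y values: 0 (1 points).
  x = 21: rhs = 11, matching y values: none (0 points).
  x = 22: rhs = 10, matching y values: none (0 points).
Total affine count: 21.
Full point count |E(F_23)| = 21 + 1 = 22.
Hasse bound: |22 − (23+1)| = |-2| = 2 ≤ 2√23 ≈ 9.5917 ✓.
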